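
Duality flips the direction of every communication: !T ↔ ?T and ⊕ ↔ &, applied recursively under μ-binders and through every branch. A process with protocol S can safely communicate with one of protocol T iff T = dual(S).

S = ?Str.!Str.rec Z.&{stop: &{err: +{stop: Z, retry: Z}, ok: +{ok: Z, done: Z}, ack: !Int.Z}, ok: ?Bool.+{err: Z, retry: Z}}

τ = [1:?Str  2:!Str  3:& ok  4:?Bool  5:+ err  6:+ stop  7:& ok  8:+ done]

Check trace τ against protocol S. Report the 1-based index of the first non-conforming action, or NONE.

6

[1] ?Str  ok  state: !Str.rec Z.…
[2] !Str  ok  state: rec Z.…
[3] & ok  ok  state: ?Bool.+{err: rec Z.…, retry: rec Z.…}
[4] ?Bool  ok  state: +{err: rec Z.…, retry: rec Z.…}
[5] + err  ok  state: rec Z.…
[6] got + stop, protocol expects & stop or & ok  ✗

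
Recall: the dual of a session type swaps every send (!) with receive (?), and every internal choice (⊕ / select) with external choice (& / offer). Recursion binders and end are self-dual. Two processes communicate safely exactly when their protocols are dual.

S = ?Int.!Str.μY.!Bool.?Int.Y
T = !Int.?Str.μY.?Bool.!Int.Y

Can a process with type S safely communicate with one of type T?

?Int | !Int  ok
  !Str | ?Str  ok
    μY | μY  ok (binder kept)
      !Bool | ?Bool  ok
        ?Int | !Int  ok
          Y | Y  ok

YES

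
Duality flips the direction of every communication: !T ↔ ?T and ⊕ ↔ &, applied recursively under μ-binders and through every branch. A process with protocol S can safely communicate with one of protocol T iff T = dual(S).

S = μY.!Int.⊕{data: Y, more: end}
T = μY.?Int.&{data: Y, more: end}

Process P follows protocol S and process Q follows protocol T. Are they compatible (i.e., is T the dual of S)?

μY | μY  ok (rec unchanged)
  !Int | ?Int  ok
    ⊕{data,more} | &{data,more}  ok label sets agree
      [data]
        Y | Y  ok
      [more]
        end | end  ok

YES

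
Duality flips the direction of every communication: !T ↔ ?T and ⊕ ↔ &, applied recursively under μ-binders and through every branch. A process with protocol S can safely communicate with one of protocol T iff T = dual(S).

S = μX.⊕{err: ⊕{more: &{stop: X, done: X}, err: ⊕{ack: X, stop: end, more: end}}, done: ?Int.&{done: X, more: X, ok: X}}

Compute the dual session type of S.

μX.&{err: &{more: ⊕{stop: X, done: X}, err: &{ack: X, stop: end, more: end}}, done: !Int.⊕{done: X, more: X, ok: X}}

μX = μX  (μ self-dual)
  ⊕{err,done} = &{err,done}  (select→offer)
    case err:
      ⊕{more,err} = &{more,err}  (select→offer)
        case more:
          &{stop,done} = ⊕{stop,done}  (offer→select)
            case stop:
              dual(X) = X
            case done:
              dual(X) = X
        case err:
          ⊕{ack,stop,more} = &{ack,stop,more}  (select→offer)
            case ack:
              dual(X) = X
            case stop:
              dual(end) = end
            case more:
              dual(end) = end
    case done:
      ?Int = !Int
        &{done,more,ok} = ⊕{done,more,ok}  (offer→select)
          case done:
            dual(X) = X
          case more:
            dual(X) = X
          case ok:
            dual(X) = X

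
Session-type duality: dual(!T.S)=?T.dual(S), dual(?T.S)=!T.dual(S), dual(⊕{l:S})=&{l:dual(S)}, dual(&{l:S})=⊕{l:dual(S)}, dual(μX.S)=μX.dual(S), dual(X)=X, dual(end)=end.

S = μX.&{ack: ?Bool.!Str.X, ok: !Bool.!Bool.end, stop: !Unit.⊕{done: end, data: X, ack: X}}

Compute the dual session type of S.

μX.⊕{ack: !Bool.?Str.X, ok: ?Bool.?Bool.end, stop: ?Unit.&{done: end, data: X, ack: X}}

μX ↦ μX  (rec unchanged)
  &{ack,ok,stop} ↦ ⊕{ack,ok,stop}  (external→internal)
    • ack:
      ?Bool ↦ !Bool
        !Str ↦ ?Str
          dual(X) = X
    • ok:
      !Bool ↦ ?Bool
        !Bool ↦ ?Bool
          dual(end) = end
    • stop:
      !Unit ↦ ?Unit
        ⊕{done,data,ack} ↦ &{done,data,ack}  (select→offer)
          • done:
            dual(end) = end
          • data:
            dual(X) = X
          • ack:
            dual(X) = X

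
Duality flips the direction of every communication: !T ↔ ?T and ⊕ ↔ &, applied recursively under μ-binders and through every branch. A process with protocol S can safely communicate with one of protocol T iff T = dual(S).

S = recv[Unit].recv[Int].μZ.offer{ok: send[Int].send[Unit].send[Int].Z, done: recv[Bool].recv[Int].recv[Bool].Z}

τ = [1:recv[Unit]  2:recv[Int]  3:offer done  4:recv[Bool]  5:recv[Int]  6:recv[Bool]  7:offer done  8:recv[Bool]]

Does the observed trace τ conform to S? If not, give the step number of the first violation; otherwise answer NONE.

NONE

step 1: recv[Unit]  ok  cont: recv[Int].μZ.…
step 2: recv[Int]  ok  cont: μZ.…
step 3: offer done  ok  cont: recv[Bool].recv[Int].recv[Bool].μZ.…
step 4: recv[Bool]  ok  cont: recv[Int].recv[Bool].μZ.…
step 5: recv[Int]  ok  cont: recv[Bool].μZ.…
step 6: recv[Bool]  ok  cont: μZ.…
step 7: offer done  ok  cont: recv[Bool].recv[Int].recv[Bool].μZ.…
step 8: recv[Bool]  ok  cont: recv[Int].recv[Bool].μZ.…
τ conforms to S (length 8)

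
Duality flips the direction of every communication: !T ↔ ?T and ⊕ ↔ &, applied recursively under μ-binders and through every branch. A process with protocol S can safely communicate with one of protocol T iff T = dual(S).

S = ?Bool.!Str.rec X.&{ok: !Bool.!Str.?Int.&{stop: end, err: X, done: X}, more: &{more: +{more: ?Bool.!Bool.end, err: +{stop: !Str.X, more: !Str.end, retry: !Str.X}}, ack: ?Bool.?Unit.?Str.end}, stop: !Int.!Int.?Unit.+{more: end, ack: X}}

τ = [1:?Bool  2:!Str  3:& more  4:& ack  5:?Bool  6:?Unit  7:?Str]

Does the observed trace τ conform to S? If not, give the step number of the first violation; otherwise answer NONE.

NONE

@1 ?Bool  match  state: !Str.rec X.…
@2 !Str  match  state: rec X.…
@3 & more  match  state: &{more: +{more: ?Bool.!Bool.end, err: +{stop: !Str.rec X.…, more: !Str.end, retry: !Str.rec X.…}}, ack: ?Bool.?Unit.?Str.end}
@4 & ack  match  state: ?Bool.?Unit.?Str.end
@5 ?Bool  match  state: ?Unit.?Str.end
@6 ?Unit  match  state: ?Str.end
@7 ?Str  match  state: end
all 7 steps conform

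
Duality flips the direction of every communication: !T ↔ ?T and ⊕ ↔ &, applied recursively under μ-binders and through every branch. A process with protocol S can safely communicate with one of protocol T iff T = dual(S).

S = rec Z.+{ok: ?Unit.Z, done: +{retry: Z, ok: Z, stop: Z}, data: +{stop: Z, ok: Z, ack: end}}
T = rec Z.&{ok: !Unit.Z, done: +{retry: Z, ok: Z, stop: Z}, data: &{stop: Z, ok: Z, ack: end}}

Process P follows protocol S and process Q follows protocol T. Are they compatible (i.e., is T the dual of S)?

rec Z vs rec Z  match (rec unchanged)
  +{ok,done,data} vs &{ok,done,data}  match label sets agree
    • ok:
      ?Unit vs !Unit  match
        Z vs Z  match
    • done:
      +{retry,ok,stop} vs +{retry,ok,stop}  ✗ choice polarity not flipped — not dual

NO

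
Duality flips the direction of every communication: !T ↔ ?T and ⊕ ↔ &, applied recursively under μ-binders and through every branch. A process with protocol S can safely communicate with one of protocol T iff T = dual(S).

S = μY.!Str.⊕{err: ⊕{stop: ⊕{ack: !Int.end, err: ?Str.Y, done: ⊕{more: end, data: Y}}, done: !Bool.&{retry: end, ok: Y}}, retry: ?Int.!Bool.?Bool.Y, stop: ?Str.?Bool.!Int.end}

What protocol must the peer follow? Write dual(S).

μY.?Str.&{err: &{stop: &{ack: ?Int.end, err: !Str.Y, done: &{more: end, data: Y}}, done: ?Bool.⊕{retry: end, ok: Y}}, retry: !Int.?Bool.!Bool.Y, stop: !Str.!Bool.?Int.end}

μY → μY  (μ self-dual)
  !Str → ?Str
    ⊕{err,retry,stop} → &{err,retry,stop}  (internal→external)
      [err]
        ⊕{stop,done} → &{stop,done}  (internal→external)
          [stop]
            ⊕{ack,err,done} → &{ack,err,done}  (internal→external)
              [ack]
                !Int → ?Int
                  end self-dual
              [err]
                ?Str → !Str
                  Y self-dual
              [done]
                ⊕{more,data} → &{more,data}  (internal→external)
                  [more]
                    end self-dual
                  [data]
                    Y self-dual
          [done]
            !Bool → ?Bool
              &{retry,ok} → ⊕{retry,ok}  (&→⊕)
                [retry]
                  end self-dual
                [ok]
                  Y self-dual
      [retry]
        ?Int → !Int
          !Bool → ?Bool
            ?Bool → !Bool
              Y self-dual
      [stop]
        ?Str → !Str
          ?Bool → !Bool
            !Int → ?Int
              end self-dual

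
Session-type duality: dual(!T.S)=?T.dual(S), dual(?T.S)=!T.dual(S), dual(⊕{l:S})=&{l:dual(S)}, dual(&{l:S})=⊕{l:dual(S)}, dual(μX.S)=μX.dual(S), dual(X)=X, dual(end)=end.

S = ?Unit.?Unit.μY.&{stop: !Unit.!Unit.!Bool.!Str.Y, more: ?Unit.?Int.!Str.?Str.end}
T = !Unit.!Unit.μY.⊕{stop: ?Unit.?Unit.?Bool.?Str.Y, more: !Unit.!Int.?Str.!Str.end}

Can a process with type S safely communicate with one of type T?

YES

?Unit vs !Unit  match
  ?Unit vs !Unit  match
    μY vs μY  match (binder kept)
      &{stop,more} vs ⊕{stop,more}  match same labels
        [stop]
          !Unit vs ?Unit  match
            !Unit vs ?Unit  match
              !Bool vs ?Bool  match
                !Str vs ?Str  match
                  Y vs Y  match
        [more]
          ?Unit vs !Unit  match
            ?Int vs !Int  match
              !Str vs ?Str  match
                ?Str vs !Str  match
                  end vs end  match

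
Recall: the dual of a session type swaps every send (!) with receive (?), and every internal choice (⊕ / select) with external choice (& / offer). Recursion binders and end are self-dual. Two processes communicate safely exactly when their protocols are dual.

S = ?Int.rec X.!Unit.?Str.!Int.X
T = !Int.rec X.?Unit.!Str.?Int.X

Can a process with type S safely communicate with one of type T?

?Int | !Int  ok
  rec X | rec X  ok (μ self-dual)
    !Unit | ?Unit  ok
      ?Str | !Str  ok
        !Int | ?Int  ok
          X | X  ok

YES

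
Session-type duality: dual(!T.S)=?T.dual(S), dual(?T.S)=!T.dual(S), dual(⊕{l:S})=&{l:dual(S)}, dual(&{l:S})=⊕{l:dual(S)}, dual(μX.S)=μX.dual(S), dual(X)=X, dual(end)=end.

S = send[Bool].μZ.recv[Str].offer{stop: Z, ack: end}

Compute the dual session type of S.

recv[Bool].μZ.send[Str].select{stop: Z, ack: end}

send[Bool] ↦ recv[Bool]
  μZ ↦ μZ  (μ self-dual)
    recv[Str] ↦ send[Str]
      offer{stop,ack} ↦ select{stop,ack}  (external→internal)
        • stop:
          Z self-dual
        • ack:
          end self-dual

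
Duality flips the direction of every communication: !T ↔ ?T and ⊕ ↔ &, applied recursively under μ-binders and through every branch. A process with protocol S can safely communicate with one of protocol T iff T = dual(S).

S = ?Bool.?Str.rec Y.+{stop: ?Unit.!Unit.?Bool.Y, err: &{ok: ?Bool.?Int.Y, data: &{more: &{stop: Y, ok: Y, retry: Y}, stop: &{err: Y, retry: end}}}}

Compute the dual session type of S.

?Bool = !Bool
  ?Str = !Str
    rec Y = rec Y  (binder kept)
      +{stop,err} = &{stop,err}  (internal→external)
        • stop:
          ?Unit = !Unit
            !Unit = ?Unit
              ?Bool = !Bool
                dual(Y) = Y
        • err:
          &{ok,data} = +{ok,data}  (external→internal)
            • ok:
              ?Bool = !Bool
                ?Int = !Int
                  dual(Y) = Y
            • data:
              &{more,stop} = +{more,stop}  (external→internal)
                • more:
                  &{stop,ok,retry} = +{stop,ok,retry}  (external→internal)
                    • stop:
                      dual(Y) = Y
                    • ok:
                      dual(Y) = Y
                    • retry:
                      dual(Y) = Y
                • stop:
                  &{err,retry} = +{err,retry}  (external→internal)
                    • err:
                      dual(Y) = Y
                    • retry:
                      dual(end) = end

!Bool.!Str.rec Y.&{stop: !Unit.?Unit.!Bool.Y, err: +{ok: !Bool.!Int.Y, data: +{more: +{stop: Y, ok: Y, retry: Y}, stop: +{err: Y, retry: end}}}}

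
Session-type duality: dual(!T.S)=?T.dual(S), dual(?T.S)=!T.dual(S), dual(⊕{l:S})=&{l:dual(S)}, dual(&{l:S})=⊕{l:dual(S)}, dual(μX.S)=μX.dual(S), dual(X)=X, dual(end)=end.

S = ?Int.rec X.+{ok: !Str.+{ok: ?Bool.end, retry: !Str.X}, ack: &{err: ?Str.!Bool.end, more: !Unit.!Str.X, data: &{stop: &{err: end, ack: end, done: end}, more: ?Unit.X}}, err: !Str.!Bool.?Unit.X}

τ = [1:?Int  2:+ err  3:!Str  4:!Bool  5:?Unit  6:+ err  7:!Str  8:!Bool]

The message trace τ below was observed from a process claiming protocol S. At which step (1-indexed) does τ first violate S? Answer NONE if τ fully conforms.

NONE

@1 ?Int  ✓  residual = rec X.…
@2 + err  ✓  residual = !Str.!Bool.?Unit.rec X.…
@3 !Str  ✓  residual = !Bool.?Unit.rec X.…
@4 !Bool  ✓  residual = ?Unit.rec X.…
@5 ?Unit  ✓  residual = rec X.…
@6 + err  ✓  residual = !Str.!Bool.?Unit.rec X.…
@7 !Str  ✓  residual = !Bool.?Unit.rec X.…
@8 !Bool  ✓  residual = ?Unit.rec X.…
trace exhausted — no violation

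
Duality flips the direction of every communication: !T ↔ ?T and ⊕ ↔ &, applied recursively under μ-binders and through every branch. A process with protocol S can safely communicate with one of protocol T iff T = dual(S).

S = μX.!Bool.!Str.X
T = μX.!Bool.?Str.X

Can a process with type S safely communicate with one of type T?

μX ‖ μX  ok (μ self-dual)
  !Bool ‖ !Bool  ✗ same direction on both sides — not dual

NO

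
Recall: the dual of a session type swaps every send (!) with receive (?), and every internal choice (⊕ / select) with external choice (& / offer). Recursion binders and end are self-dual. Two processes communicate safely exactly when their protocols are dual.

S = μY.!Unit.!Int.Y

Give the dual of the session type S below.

μY ↦ μY  (rec unchanged)
  !Unit ↦ ?Unit
    !Int ↦ ?Int
      dual(Y) = Y

μY.?Unit.?Int.Y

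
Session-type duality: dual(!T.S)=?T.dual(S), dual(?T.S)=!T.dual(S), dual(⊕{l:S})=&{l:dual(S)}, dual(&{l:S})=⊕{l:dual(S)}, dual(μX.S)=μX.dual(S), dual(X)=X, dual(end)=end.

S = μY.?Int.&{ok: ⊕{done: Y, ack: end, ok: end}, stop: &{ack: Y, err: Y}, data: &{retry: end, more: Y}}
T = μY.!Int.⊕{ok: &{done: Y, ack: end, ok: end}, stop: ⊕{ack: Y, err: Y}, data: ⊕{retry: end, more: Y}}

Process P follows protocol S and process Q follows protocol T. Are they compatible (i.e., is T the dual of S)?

μY vs μY  match (rec unchanged)
  ?Int vs !Int  match
    &{ok,stop,data} vs ⊕{ok,stop,data}  match labels match
      [ok]
        ⊕{done,ack,ok} vs &{done,ack,ok}  match labels match
          [done]
            Y vs Y  match
          [ack]
            end vs end  match
          [ok]
            end vs end  match
      [stop]
        &{ack,err} vs ⊕{ack,err}  match labels match
          [ack]
            Y vs Y  match
          [err]
            Y vs Y  match
      [data]
        &{retry,more} vs ⊕{retry,more}  match labels match
          [retry]
            end vs end  match
          [more]
            Y vs Y  match

YES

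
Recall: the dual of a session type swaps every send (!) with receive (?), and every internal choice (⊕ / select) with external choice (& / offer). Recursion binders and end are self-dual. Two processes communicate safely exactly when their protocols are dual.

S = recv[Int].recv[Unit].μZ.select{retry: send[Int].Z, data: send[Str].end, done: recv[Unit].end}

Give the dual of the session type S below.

recv[Int] ↦ send[Int]
  recv[Unit] ↦ send[Unit]
    μZ ↦ μZ  (rec unchanged)
      select{retry,data,done} ↦ offer{retry,data,done}  (⊕→&)
        [retry]
          send[Int] ↦ recv[Int]
            Z ↦ Z
        [data]
          send[Str] ↦ recv[Str]
            end ↦ end
        [done]
          recv[Unit] ↦ send[Unit]
            end ↦ end

send[Int].send[Unit].μZ.offer{retry: recv[Int].Z, data: recv[Str].end, done: send[Unit].end}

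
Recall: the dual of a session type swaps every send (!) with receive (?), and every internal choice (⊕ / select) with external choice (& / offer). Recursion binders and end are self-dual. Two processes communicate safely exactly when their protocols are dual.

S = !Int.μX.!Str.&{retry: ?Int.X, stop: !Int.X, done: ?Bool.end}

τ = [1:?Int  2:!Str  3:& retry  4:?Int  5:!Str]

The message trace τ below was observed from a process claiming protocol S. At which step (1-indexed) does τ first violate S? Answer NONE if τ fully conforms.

@1 got ?Int, protocol expects !Int  ✗

1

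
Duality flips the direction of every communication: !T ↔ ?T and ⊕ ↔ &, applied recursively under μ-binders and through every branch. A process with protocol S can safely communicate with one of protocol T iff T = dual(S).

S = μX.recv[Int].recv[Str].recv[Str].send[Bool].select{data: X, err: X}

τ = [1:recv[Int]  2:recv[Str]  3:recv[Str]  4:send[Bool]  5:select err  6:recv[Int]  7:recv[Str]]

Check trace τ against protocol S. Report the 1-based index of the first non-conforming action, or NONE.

NONE

[1] recv[Int]  match  cont: recv[Str].recv[Str].send[Bool].select{data: μX.…, err: μX.…}
[2] recv[Str]  match  cont: recv[Str].send[Bool].select{data: μX.…, err: μX.…}
[3] recv[Str]  match  cont: send[Bool].select{data: μX.…, err: μX.…}
[4] send[Bool]  match  cont: select{data: μX.…, err: μX.…}
[5] select err  match  cont: μX.…
[6] recv[Int]  match  cont: recv[Str].recv[Str].send[Bool].select{data: μX.…, err: μX.…}
[7] recv[Str]  match  cont: recv[Str].send[Bool].select{data: μX.…, err: μX.…}
trace exhausted — no violation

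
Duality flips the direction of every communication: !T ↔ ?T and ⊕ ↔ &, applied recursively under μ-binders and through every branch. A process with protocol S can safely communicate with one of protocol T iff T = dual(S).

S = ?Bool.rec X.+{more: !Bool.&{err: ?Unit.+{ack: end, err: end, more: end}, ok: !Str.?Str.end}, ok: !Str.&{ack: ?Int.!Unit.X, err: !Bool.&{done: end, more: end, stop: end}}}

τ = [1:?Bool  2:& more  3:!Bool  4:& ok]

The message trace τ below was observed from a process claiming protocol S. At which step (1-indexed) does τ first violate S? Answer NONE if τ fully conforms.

2

@1 ?Bool  ok  cont: rec X.…
@2 got & more, protocol expects + more or + ok  ✗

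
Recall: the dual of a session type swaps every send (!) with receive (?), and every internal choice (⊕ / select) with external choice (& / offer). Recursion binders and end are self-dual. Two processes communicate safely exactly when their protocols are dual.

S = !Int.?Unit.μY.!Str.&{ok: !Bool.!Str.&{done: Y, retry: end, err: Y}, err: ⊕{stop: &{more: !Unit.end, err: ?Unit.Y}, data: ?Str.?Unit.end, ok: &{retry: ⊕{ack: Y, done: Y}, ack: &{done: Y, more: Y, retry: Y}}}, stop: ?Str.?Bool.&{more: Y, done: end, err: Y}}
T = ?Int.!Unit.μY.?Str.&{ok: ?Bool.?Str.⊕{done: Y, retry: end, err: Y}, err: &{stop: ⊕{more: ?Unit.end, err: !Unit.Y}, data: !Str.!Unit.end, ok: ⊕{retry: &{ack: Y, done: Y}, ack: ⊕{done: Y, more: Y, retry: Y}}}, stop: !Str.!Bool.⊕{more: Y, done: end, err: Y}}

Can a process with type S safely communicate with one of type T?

!Int | ?Int  ok
  ?Unit | !Unit  ok
    μY | μY  ok (rec unchanged)
      !Str | ?Str  ok
        &{ok,err,stop} | &{ok,err,stop}  ✗ choice polarity not flipped — not dual

NO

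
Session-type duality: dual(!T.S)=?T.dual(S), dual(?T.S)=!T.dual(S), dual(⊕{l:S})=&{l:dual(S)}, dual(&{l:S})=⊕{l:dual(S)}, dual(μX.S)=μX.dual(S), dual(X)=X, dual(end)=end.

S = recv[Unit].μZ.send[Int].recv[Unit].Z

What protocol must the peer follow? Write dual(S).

send[Unit].μZ.recv[Int].send[Unit].Z

recv[Unit] ↦ send[Unit]
  μZ ↦ μZ  (binder kept)
    send[Int] ↦ recv[Int]
      recv[Unit] ↦ send[Unit]
        Z ↦ Z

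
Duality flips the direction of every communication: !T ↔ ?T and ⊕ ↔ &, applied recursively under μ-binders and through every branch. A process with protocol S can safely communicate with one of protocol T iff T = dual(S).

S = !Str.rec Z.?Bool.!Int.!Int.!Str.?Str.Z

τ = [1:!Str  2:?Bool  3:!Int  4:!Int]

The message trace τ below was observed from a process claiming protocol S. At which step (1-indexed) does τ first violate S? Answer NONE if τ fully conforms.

[1] !Str  ok  state: rec Z.…
[2] ?Bool  ok  state: !Int.!Int.!Str.?Str.rec Z.…
[3] !Int  ok  state: !Int.!Str.?Str.rec Z.…
[4] !Int  ok  state: !Str.?Str.rec Z.…
trace exhausted — no violation

NONE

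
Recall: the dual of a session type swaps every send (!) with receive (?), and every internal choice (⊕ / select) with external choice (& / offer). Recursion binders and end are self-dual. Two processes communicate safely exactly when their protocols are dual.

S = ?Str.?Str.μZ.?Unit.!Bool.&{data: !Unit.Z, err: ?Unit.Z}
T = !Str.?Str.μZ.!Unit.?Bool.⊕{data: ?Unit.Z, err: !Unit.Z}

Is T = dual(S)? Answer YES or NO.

NO

?Str vs !Str  ok
  ?Str vs ?Str  ✗ same direction on both sides — not dual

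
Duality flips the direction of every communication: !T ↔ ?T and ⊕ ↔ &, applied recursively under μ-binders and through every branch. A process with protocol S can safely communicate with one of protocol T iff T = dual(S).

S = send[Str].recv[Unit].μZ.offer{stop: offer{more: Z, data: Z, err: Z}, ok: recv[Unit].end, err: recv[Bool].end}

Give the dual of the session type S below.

send[Str] → recv[Str]
  recv[Unit] → send[Unit]
    μZ → μZ  (rec unchanged)
      offer{stop,ok,err} → select{stop,ok,err}  (offer→select)
        case stop:
          offer{more,data,err} → select{more,data,err}  (offer→select)
            case more:
              dual(Z) = Z
            case data:
              dual(Z) = Z
            case err:
              dual(Z) = Z
        case ok:
          recv[Unit] → send[Unit]
            dual(end) = end
        case err:
          recv[Bool] → send[Bool]
            dual(end) = end

recv[Str].send[Unit].μZ.select{stop: select{more: Z, data: Z, err: Z}, ok: send[Unit].end, err: send[Bool].end}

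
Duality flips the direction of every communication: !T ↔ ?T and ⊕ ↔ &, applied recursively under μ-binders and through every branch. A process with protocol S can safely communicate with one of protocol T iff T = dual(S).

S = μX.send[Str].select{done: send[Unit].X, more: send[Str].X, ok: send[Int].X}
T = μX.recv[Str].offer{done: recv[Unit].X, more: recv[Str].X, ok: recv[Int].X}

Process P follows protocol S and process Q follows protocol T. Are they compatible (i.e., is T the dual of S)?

μX | μX  match (rec unchanged)
  send[Str] | recv[Str]  match
    select{done,more,ok} | offer{done,more,ok}  match same labels
      • done:
        send[Unit] | recv[Unit]  match
          X | X  match
      • more:
        send[Str] | recv[Str]  match
          X | X  match
      • ok:
        send[Int] | recv[Int]  match
          X | X  match

YES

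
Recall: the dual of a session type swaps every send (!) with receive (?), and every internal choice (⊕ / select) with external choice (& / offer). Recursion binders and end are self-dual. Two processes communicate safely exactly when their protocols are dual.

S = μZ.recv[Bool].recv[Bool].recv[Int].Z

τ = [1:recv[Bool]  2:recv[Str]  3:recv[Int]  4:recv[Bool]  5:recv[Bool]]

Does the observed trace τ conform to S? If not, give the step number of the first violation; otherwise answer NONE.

@1 recv[Bool]  ok  cont: recv[Bool].recv[Int].μZ.…
@2 got recv[Str], protocol expects recv[Bool]  ✗

2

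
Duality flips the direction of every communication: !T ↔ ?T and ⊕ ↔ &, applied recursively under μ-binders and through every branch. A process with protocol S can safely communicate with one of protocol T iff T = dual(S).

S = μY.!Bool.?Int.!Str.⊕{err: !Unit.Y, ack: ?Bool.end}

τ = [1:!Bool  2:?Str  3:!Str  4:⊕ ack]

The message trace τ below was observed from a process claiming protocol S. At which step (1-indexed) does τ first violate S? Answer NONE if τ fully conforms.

[1] !Bool  ✓  now at ?Int.!Str.⊕{err: !Unit.μY.…, ack: ?Bool.end}
[2] got ?Str, protocol expects ?Int  ✗

2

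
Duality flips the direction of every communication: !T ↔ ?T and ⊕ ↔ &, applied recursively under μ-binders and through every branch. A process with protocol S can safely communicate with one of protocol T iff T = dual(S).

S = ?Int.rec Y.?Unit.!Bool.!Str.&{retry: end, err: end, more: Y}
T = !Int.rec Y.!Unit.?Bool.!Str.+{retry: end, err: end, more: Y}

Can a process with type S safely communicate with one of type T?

?Int vs !Int  ✓
  rec Y vs rec Y  ✓ (binder kept)
    ?Unit vs !Unit  ✓
      !Bool vs ?Bool  ✓
        !Str vs !Str  ✗ same direction on both sides — not dual

NO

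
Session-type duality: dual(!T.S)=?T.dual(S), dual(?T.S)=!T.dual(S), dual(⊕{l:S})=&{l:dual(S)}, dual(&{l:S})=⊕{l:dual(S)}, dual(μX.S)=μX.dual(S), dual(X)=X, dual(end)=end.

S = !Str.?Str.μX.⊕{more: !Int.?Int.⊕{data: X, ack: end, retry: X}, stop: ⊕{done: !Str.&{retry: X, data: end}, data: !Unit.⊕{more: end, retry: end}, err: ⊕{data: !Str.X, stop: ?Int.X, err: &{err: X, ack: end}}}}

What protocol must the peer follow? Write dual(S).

!Str ↦ ?Str
  ?Str ↦ !Str
    μX ↦ μX  (rec unchanged)
      ⊕{more,stop} ↦ &{more,stop}  (select→offer)
        [more]
          !Int ↦ ?Int
            ?Int ↦ !Int
              ⊕{data,ack,retry} ↦ &{data,ack,retry}  (select→offer)
                [data]
                  dual(X) = X
                [ack]
                  dual(end) = end
                [retry]
                  dual(X) = X
        [stop]
          ⊕{done,data,err} ↦ &{done,data,err}  (select→offer)
            [done]
              !Str ↦ ?Str
                &{retry,data} ↦ ⊕{retry,data}  (&→⊕)
                  [retry]
                    dual(X) = X
                  [data]
                    dual(end) = end
            [data]
              !Unit ↦ ?Unit
                ⊕{more,retry} ↦ &{more,retry}  (select→offer)
                  [more]
                    dual(end) = end
                  [retry]
                    dual(end) = end
            [err]
              ⊕{data,stop,err} ↦ &{data,stop,err}  (select→offer)
                [data]
                  !Str ↦ ?Str
                    dual(X) = X
                [stop]
                  ?Int ↦ !Int
                    dual(X) = X
                [err]
                  &{err,ack} ↦ ⊕{err,ack}  (&→⊕)
                    [err]
                      dual(X) = X
                    [ack]
                      dual(end) = end

?Str.!Str.μX.&{more: ?Int.!Int.&{data: X, ack: end, retry: X}, stop: &{done: ?Str.⊕{retry: X, data: end}, data: ?Unit.&{more: end, retry: end}, err: &{data: ?Str.X, stop: !Int.X, err: ⊕{err: X, ack: end}}}}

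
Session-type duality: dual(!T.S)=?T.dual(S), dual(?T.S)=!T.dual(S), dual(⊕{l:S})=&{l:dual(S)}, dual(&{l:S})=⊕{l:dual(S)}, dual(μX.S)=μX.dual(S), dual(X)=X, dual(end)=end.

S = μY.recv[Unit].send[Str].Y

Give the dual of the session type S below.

μY.send[Unit].recv[Str].Y

μY → μY  (rec unchanged)
  recv[Unit] → send[Unit]
    send[Str] → recv[Str]
      dual(Y) = Y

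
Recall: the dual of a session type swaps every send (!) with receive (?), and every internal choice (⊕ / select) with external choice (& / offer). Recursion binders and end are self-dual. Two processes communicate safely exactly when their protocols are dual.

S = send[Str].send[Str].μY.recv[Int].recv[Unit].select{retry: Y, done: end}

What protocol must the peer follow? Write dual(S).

recv[Str].recv[Str].μY.send[Int].send[Unit].offer{retry: Y, done: end}

send[Str] → recv[Str]
  send[Str] → recv[Str]
    μY → μY  (binder kept)
      recv[Int] → send[Int]
        recv[Unit] → send[Unit]
          select{retry,done} → offer{retry,done}  (internal→external)
            [retry]
              dual(Y) = Y
            [done]
              dual(end) = end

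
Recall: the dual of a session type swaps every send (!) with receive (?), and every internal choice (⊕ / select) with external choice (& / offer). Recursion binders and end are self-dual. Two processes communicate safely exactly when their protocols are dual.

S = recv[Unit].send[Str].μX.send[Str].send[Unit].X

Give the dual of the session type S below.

recv[Unit] = send[Unit]
  send[Str] = recv[Str]
    μX = μX  (rec unchanged)
      send[Str] = recv[Str]
        send[Unit] = recv[Unit]
          X self-dual

send[Unit].recv[Str].μX.recv[Str].recv[Unit].X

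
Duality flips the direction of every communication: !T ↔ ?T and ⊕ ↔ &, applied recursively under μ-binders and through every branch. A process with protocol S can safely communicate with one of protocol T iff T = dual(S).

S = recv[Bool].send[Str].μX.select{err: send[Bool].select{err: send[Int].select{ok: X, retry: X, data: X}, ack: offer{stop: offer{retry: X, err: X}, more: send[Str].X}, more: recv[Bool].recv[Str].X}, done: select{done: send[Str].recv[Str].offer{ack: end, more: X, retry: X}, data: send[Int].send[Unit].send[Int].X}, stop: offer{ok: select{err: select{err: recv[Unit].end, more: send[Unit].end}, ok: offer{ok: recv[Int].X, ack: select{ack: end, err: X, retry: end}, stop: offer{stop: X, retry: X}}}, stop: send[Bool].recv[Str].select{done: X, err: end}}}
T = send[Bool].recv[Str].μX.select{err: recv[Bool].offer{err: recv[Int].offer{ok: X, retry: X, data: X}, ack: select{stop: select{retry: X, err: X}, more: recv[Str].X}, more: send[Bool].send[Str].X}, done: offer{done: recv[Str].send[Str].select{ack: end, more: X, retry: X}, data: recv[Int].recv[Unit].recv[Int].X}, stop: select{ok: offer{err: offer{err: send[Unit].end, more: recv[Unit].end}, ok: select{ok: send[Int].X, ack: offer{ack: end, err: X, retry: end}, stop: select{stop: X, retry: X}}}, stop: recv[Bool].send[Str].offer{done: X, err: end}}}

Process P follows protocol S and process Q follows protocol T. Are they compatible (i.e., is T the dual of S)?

NO

recv[Bool] vs send[Bool]  match
  send[Str] vs recv[Str]  match
    μX vs μX  match (μ self-dual)
      select{err,done,stop} vs select{err,done,stop}  ✗ choice polarity not flipped — not dual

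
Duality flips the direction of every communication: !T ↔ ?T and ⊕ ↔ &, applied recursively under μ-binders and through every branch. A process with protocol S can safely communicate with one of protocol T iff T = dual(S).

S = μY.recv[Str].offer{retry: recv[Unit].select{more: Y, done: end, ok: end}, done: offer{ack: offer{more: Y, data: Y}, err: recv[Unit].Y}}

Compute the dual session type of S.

μY.send[Str].select{retry: send[Unit].offer{more: Y, done: end, ok: end}, done: select{ack: select{more: Y, data: Y}, err: send[Unit].Y}}

μY ↦ μY  (binder kept)
  recv[Str] ↦ send[Str]
    offer{retry,done} ↦ select{retry,done}  (&→⊕)
      • retry:
        recv[Unit] ↦ send[Unit]
          select{more,done,ok} ↦ offer{more,done,ok}  (⊕→&)
            • more:
              dual(Y) = Y
            • done:
              dual(end) = end
            • ok:
              dual(end) = end
      • done:
        offer{ack,err} ↦ select{ack,err}  (&→⊕)
          • ack:
            offer{more,data} ↦ select{more,data}  (&→⊕)
              • more:
                dual(Y) = Y
              • data:
                dual(Y) = Y
          • err:
            recv[Unit] ↦ send[Unit]
              dual(Y) = Y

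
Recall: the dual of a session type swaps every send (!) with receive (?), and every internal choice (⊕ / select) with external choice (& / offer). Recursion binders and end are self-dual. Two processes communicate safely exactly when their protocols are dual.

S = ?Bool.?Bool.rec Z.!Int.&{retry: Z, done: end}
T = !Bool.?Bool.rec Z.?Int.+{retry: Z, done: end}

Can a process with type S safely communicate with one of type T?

?Bool | !Bool  ✓
  ?Bool | ?Bool  ✗ same direction on both sides — not dual

NO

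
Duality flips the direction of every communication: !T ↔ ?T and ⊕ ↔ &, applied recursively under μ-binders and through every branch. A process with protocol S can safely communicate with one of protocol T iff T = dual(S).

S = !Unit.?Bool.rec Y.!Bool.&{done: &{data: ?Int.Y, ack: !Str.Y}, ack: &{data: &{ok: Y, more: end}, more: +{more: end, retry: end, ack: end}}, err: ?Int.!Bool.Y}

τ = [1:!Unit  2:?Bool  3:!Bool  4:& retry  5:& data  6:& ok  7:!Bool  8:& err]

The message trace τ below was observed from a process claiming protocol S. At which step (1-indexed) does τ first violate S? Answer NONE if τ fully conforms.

step 1: !Unit  ok  residual = ?Bool.rec Y.…
step 2: ?Bool  ok  residual = rec Y.…
step 3: !Bool  ok  residual = &{done: &{data: ?Int.rec Y.…, ack: !Str.rec Y.…}, ack: &{data: &{ok: rec Y.…, more: end}, more: +{more: end, retry: end, ack: end}}, err: ?Int.!Bool.rec Y.…}
step 4: got & retry, protocol expects & done or & ack or & err  ✗

4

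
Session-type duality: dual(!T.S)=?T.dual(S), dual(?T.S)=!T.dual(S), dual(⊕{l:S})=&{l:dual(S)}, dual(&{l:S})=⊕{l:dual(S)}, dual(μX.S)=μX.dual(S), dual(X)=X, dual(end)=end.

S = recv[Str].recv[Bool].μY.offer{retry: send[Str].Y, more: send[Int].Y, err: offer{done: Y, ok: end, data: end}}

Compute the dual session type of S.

recv[Str] = send[Str]
  recv[Bool] = send[Bool]
    μY = μY  (rec unchanged)
      offer{retry,more,err} = select{retry,more,err}  (offer→select)
        [retry]
          send[Str] = recv[Str]
            Y self-dual
        [more]
          send[Int] = recv[Int]
            Y self-dual
        [err]
          offer{done,ok,data} = select{done,ok,data}  (offer→select)
            [done]
              Y self-dual
            [ok]
              end self-dual
            [data]
              end self-dual

send[Str].send[Bool].μY.select{retry: recv[Str].Y, more: recv[Int].Y, err: select{done: Y, ok: end, data: end}}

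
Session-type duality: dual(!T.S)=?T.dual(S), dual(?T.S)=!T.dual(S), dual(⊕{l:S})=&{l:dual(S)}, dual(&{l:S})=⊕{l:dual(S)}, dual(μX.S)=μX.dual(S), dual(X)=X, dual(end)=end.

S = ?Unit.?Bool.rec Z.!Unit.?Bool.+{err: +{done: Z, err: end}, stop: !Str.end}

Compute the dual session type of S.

?Unit ↦ !Unit
  ?Bool ↦ !Bool
    rec Z ↦ rec Z  (rec unchanged)
      !Unit ↦ ?Unit
        ?Bool ↦ !Bool
          +{err,stop} ↦ &{err,stop}  (internal→external)
            case err:
              +{done,err} ↦ &{done,err}  (internal→external)
                case done:
                  dual(Z) = Z
                case err:
                  dual(end) = end
            case stop:
              !Str ↦ ?Str
                dual(end) = end

!Unit.!Bool.rec Z.?Unit.!Bool.&{err: &{done: Z, err: end}, stop: ?Str.end}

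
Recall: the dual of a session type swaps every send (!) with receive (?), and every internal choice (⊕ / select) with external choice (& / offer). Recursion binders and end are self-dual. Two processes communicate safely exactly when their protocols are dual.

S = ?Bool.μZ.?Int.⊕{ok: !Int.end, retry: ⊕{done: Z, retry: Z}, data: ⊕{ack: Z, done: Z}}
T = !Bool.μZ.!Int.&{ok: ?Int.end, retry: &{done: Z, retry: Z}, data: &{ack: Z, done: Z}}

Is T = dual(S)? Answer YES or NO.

YES

?Bool vs !Bool  ✓
  μZ vs μZ  ✓ (binder kept)
    ?Int vs !Int  ✓
      ⊕{ok,retry,data} vs &{ok,retry,data}  ✓ same labels
        [ok]
          !Int vs ?Int  ✓
            end vs end  ✓
        [retry]
          ⊕{done,retry} vs &{done,retry}  ✓ same labels
            [done]
              Z vs Z  ✓
            [retry]
              Z vs Z  ✓
        [data]
          ⊕{ack,done} vs &{ack,done}  ✓ same labels
            [ack]
              Z vs Z  ✓
            [done]
              Z vs Z  ✓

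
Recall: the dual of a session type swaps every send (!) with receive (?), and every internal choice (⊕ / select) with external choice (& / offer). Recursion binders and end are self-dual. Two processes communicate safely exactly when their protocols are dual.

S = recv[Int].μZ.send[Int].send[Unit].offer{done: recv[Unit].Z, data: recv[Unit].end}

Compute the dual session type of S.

send[Int].μZ.recv[Int].recv[Unit].select{done: send[Unit].Z, data: send[Unit].end}

recv[Int] → send[Int]
  μZ → μZ  (μ self-dual)
    send[Int] → recv[Int]
      send[Unit] → recv[Unit]
        offer{done,data} → select{done,data}  (offer→select)
          • done:
            recv[Unit] → send[Unit]
              Z self-dual
          • data:
            recv[Unit] → send[Unit]
              end self-dual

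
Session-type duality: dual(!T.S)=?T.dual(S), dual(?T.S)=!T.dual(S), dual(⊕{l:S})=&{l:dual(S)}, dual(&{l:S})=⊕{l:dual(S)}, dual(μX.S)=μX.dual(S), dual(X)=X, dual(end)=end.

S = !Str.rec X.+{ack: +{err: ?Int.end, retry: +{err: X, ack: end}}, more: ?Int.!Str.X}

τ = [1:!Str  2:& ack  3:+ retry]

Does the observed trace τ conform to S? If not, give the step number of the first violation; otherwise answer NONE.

@1 !Str  match  residual = rec X.…
@2 got & ack, protocol expects + ack or + more  ✗

2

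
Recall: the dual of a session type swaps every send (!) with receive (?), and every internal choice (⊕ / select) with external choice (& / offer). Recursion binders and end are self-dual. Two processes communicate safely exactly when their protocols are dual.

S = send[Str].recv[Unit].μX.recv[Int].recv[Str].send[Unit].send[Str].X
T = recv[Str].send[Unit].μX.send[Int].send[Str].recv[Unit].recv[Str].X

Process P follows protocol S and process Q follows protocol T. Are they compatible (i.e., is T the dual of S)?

send[Str] vs recv[Str]  ok
  recv[Unit] vs send[Unit]  ok
    μX vs μX  ok (rec unchanged)
      recv[Int] vs send[Int]  ok
        recv[Str] vs send[Str]  ok
          send[Unit] vs recv[Unit]  ok
            send[Str] vs recv[Str]  ok
              X vs X  ok

YES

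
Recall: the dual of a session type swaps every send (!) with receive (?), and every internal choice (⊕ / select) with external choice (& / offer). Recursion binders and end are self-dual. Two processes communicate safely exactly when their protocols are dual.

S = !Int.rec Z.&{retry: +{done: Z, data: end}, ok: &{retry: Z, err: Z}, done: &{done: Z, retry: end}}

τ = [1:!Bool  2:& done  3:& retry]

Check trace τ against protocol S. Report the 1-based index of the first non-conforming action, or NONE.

[1] got !Bool, protocol expects !Int  ✗

1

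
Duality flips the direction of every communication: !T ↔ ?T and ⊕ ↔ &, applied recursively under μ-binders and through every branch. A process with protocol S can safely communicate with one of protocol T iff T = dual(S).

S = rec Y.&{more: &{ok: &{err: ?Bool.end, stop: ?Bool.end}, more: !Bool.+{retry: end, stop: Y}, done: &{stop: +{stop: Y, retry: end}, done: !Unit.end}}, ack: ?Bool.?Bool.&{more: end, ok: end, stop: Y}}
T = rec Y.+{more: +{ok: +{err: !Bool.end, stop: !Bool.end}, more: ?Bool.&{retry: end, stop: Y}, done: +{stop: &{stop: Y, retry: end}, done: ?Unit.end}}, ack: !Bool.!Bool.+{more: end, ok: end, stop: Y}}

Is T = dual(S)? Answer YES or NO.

rec Y | rec Y  ✓ (binder kept)
  &{more,ack} | +{more,ack}  ✓ label sets agree
    • more:
      &{ok,more,done} | +{ok,more,done}  ✓ label sets agree
        • ok:
          &{err,stop} | +{err,stop}  ✓ label sets agree
            • err:
              ?Bool | !Bool  ✓
                end | end  ✓
            • stop:
              ?Bool | !Bool  ✓
                end | end  ✓
        • more:
          !Bool | ?Bool  ✓
            +{retry,stop} | &{retry,stop}  ✓ label sets agree
              • retry:
                end | end  ✓
              • stop:
                Y | Y  ✓
        • done:
          &{stop,done} | +{stop,done}  ✓ label sets agree
            • stop:
              +{stop,retry} | &{stop,retry}  ✓ label sets agree
                • stop:
                  Y | Y  ✓
                • retry:
                  end | end  ✓
            • done:
              !Unit | ?Unit  ✓
                end | end  ✓
    • ack:
      ?Bool | !Bool  ✓
        ?Bool | !Bool  ✓
          &{more,ok,stop} | +{more,ok,stop}  ✓ label sets agree
            • more:
              end | end  ✓
            • ok:
              end | end  ✓
            • stop:
              Y | Y  ✓

YES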